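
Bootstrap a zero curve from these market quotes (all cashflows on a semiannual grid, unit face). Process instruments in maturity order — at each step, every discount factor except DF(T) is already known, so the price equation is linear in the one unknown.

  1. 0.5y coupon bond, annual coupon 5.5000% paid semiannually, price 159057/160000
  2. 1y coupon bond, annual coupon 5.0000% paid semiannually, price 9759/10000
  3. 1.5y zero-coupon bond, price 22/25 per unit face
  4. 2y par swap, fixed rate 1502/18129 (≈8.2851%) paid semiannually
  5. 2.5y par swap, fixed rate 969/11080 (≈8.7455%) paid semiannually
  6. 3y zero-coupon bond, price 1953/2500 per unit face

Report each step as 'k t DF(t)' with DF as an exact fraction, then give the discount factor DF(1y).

1 1/2 387/400
2 1 1857/2000
3 3/2 22/25
4 2 4249/5000
5 5/2 4031/5000
6 3 1953/2500
DF(1y) = 1857/2000 ≈ 0.928500

step 1 [0.5y] bond c/2=11/400: DF=(159057/160000 − 11/400·(0))/(1+11/400) = 387/400 ≈ 0.967500
step 2 [1y] bond c/2=1/40: DF=(9759/10000 − 1/40·(0.967500))/(1+1/40) = 1857/2000 ≈ 0.928500
step 3 [1.5y] zero: DF = P = 22/25 ≈ 0.880000
step 4 [2y] swap r/2=751/18129: DF=(1 − 751/18129·(0.967500+0.928500+0.880000))/(1+751/18129) = 4249/5000 ≈ 0.849800
step 5 [2.5y] swap r/2=969/22160: DF=(1 − 969/22160·(0.967500+0.928500+0.880000+0.849800))/(1+969/22160) = 4031/5000 ≈ 0.806200
step 6 [3y] zero: DF = P = 1953/2500 ≈ 0.781200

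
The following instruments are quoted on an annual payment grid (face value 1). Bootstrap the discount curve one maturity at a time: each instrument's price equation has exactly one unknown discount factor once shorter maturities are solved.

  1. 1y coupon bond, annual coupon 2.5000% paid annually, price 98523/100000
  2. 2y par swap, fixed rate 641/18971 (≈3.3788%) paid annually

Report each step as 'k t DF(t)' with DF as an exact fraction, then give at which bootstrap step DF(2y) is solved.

step 1 [1y] bond c/1=1/40: DF=(98523/100000 − 1/40·(0))/(1+1/40) = 2403/2500 ≈ 0.961200
step 2 [2y] swap r/1=641/18971: DF=(1 − 641/18971·(0.961200))/(1+641/18971) = 9359/10000 ≈ 0.935900

1 1 2403/2500
2 2 9359/10000
DF(2y) is solved at step 2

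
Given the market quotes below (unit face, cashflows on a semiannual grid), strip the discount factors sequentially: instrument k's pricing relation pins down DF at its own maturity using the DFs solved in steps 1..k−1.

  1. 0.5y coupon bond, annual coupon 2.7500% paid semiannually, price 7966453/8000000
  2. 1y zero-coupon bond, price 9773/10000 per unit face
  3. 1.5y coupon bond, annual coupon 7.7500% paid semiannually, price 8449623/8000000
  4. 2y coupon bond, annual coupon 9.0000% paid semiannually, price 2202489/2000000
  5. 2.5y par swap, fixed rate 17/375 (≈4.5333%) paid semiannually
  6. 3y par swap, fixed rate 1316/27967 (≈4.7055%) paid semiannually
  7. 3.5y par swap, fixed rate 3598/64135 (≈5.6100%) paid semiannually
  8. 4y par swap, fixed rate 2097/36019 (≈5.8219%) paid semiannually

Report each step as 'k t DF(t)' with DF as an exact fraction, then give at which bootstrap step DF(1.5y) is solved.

1 1/2 9823/10000
2 1 9773/10000
3 3/2 9437/10000
4 2 1161/1250
5 5/2 8929/10000
6 3 2171/2500
7 7/2 8201/10000
8 4 7903/10000
DF(1.5y) is solved at step 3

step 1 [0.5y] bond c/2=11/800: DF=(7966453/8000000 − 11/800·(0))/(1+11/800) = 9823/10000 ≈ 0.982300
step 2 [1y] zero: DF = P = 9773/10000 ≈ 0.977300
step 3 [1.5y] bond c/2=31/800: DF=(8449623/8000000 − 31/800·(0.982300+0.977300))/(1+31/800) = 9437/10000 ≈ 0.943700
step 4 [2y] bond c/2=9/200: DF=(2202489/2000000 − 9/200·(0.982300+0.977300+0.943700))/(1+9/200) = 1161/1250 ≈ 0.928800
step 5 [2.5y] swap r/2=17/750: DF=(1 − 17/750·(0.982300+0.977300+0.943700+0.928800))/(1+17/750) = 8929/10000 ≈ 0.892900
step 6 [3y] swap r/2=658/27967: DF=(1 − 658/27967·(0.982300+0.977300+0.943700+0.928800+0.892900))/(1+658/27967) = 2171/2500 ≈ 0.868400
step 7 [3.5y] swap r/2=1799/64135: DF=(1 − 1799/64135·(0.982300+0.977300+0.943700+0.928800+0.892900+0.868400))/(1+1799/64135) = 8201/10000 ≈ 0.820100
step 8 [4y] swap r/2=2097/72038: DF=(1 − 2097/72038·(0.982300+0.977300+0.943700+0.928800+0.892900+0.868400+0.820100))/(1+2097/72038) = 7903/10000 ≈ 0.790300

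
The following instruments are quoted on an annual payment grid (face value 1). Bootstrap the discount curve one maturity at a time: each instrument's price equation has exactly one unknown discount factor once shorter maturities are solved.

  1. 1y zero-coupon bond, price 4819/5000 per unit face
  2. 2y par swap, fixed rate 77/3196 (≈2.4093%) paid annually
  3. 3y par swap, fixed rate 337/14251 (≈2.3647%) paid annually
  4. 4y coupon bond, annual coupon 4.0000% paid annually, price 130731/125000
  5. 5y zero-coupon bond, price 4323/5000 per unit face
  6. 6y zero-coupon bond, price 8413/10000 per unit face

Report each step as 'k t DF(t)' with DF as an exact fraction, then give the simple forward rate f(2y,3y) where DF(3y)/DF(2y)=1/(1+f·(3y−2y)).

step 1 [1y] zero: DF = P = 4819/5000 ≈ 0.963800
step 2 [2y] swap r/1=77/3196: DF=(1 − 77/3196·(0.963800))/(1+77/3196) = 4769/5000 ≈ 0.953800
step 3 [3y] swap r/1=337/14251: DF=(1 − 337/14251·(0.963800+0.953800))/(1+337/14251) = 4663/5000 ≈ 0.932600
step 4 [4y] bond c/1=1/25: DF=(130731/125000 − 1/25·(0.963800+0.953800+0.932600))/(1+1/25) = 112/125 ≈ 0.896000
step 5 [5y] zero: DF = P = 4323/5000 ≈ 0.864600
step 6 [6y] zero: DF = P = 8413/10000 ≈ 0.841300

1 1 4819/5000
2 2 4769/5000
3 3 4663/5000
4 4 112/125
5 5 4323/5000
6 6 8413/10000
f(2y,3y) = ((4769/5000)/(4663/5000) − 1)/(1) = 106/4663 ≈ 2.2732%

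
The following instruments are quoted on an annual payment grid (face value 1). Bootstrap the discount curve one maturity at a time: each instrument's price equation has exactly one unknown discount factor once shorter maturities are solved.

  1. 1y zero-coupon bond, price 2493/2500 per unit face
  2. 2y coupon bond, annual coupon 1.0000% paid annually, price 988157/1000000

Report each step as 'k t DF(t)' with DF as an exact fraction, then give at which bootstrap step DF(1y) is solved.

1 1 2493/2500
2 2 1937/2000
DF(1y) is solved at step 1

step 1 [1y] zero: DF = P = 2493/2500 ≈ 0.997200
step 2 [2y] bond c/1=1/100: DF=(988157/1000000 − 1/100·(0.997200))/(1+1/100) = 1937/2000 ≈ 0.968500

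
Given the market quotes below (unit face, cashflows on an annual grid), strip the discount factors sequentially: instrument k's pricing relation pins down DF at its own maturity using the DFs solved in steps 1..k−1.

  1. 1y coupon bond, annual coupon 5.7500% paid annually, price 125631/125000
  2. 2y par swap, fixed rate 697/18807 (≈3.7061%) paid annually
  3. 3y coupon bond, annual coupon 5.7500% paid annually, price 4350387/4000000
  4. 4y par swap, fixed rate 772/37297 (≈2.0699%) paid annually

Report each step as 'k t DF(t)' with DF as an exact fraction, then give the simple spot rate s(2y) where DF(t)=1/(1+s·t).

step 1 [1y] bond c/1=23/400: DF=(125631/125000 − 23/400·(0))/(1+23/400) = 594/625 ≈ 0.950400
step 2 [2y] swap r/1=697/18807: DF=(1 − 697/18807·(0.950400))/(1+697/18807) = 9303/10000 ≈ 0.930300
step 3 [3y] bond c/1=23/400: DF=(4350387/4000000 − 23/400·(0.950400+0.930300))/(1+23/400) = 4631/5000 ≈ 0.926200
step 4 [4y] swap r/1=772/37297: DF=(1 − 772/37297·(0.950400+0.930300+0.926200))/(1+772/37297) = 2307/2500 ≈ 0.922800

1 1 594/625
2 2 9303/10000
3 3 4631/5000
4 4 2307/2500
s(2y) = (1/(9303/10000) − 1)/(2) = 697/18606 ≈ 3.7461%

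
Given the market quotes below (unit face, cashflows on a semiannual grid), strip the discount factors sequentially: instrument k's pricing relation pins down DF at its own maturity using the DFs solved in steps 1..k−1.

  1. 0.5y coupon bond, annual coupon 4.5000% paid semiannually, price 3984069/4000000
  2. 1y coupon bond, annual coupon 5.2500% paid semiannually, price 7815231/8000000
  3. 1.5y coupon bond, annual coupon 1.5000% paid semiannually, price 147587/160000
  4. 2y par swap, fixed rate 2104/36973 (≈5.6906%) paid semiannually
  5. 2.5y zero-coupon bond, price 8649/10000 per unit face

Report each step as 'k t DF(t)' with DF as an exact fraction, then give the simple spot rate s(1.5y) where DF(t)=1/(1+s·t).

step 1 [0.5y] bond c/2=9/400: DF=(3984069/4000000 − 9/400·(0))/(1+9/400) = 9741/10000 ≈ 0.974100
step 2 [1y] bond c/2=21/800: DF=(7815231/8000000 − 21/800·(0.974100))/(1+21/800) = 927/1000 ≈ 0.927000
step 3 [1.5y] bond c/2=3/400: DF=(147587/160000 − 3/400·(0.974100+0.927000))/(1+3/400) = 4507/5000 ≈ 0.901400
step 4 [2y] swap r/2=1052/36973: DF=(1 − 1052/36973·(0.974100+0.927000+0.901400))/(1+1052/36973) = 2237/2500 ≈ 0.894800
step 5 [2.5y] zero: DF = P = 8649/10000 ≈ 0.864900

1 1/2 9741/10000
2 1 927/1000
3 3/2 4507/5000
4 2 2237/2500
5 5/2 8649/10000
s(1.5y) = (1/(4507/5000) − 1)/(3/2) = 986/13521 ≈ 7.2924%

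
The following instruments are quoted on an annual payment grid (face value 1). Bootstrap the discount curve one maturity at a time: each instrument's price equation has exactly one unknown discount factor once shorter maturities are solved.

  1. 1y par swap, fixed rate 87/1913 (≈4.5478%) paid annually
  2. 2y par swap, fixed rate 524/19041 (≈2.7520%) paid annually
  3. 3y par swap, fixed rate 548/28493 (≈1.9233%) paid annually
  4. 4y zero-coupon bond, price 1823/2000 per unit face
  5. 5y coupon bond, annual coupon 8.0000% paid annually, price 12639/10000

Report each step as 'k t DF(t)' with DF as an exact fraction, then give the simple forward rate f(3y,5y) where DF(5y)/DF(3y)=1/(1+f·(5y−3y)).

step 1 [1y] swap r/1=87/1913: DF=(1 − 87/1913·(0))/(1+87/1913) = 1913/2000 ≈ 0.956500
step 2 [2y] swap r/1=524/19041: DF=(1 − 524/19041·(0.956500))/(1+524/19041) = 2369/2500 ≈ 0.947600
step 3 [3y] swap r/1=548/28493: DF=(1 − 548/28493·(0.956500+0.947600))/(1+548/28493) = 2363/2500 ≈ 0.945200
step 4 [4y] zero: DF = P = 1823/2000 ≈ 0.911500
step 5 [5y] bond c/1=2/25: DF=(12639/10000 − 2/25·(0.956500+0.947600+0.945200+0.911500))/(1+2/25) = 8917/10000 ≈ 0.891700

1 1 1913/2000
2 2 2369/2500
3 3 2363/2500
4 4 1823/2000
5 5 8917/10000
f(3y,5y) = ((2363/2500)/(8917/10000) − 1)/(2) = 535/17834 ≈ 2.9999%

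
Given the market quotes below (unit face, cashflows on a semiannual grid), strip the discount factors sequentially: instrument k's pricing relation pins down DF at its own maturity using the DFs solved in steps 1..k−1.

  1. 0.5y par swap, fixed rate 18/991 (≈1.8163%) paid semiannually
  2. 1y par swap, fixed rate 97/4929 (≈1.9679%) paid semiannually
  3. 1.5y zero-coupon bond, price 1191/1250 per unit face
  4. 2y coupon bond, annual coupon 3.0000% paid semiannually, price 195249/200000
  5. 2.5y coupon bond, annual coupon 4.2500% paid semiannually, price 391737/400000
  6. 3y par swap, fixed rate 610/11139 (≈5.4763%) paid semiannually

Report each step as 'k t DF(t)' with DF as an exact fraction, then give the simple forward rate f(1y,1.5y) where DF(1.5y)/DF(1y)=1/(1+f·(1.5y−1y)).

1 1/2 991/1000
2 1 4903/5000
3 3/2 1191/1250
4 2 4593/5000
5 5/2 879/1000
6 3 339/400
f(1y,1.5y) = ((4903/5000)/(1191/1250) − 1)/(1/2) = 139/2382 ≈ 5.8354%

step 1 [0.5y] swap r/2=9/991: DF=(1 − 9/991·(0))/(1+9/991) = 991/1000 ≈ 0.991000
step 2 [1y] swap r/2=97/9858: DF=(1 − 97/9858·(0.991000))/(1+97/9858) = 4903/5000 ≈ 0.980600
step 3 [1.5y] zero: DF = P = 1191/1250 ≈ 0.952800
step 4 [2y] bond c/2=3/200: DF=(195249/200000 − 3/200·(0.991000+0.980600+0.952800))/(1+3/200) = 4593/5000 ≈ 0.918600
step 5 [2.5y] bond c/2=17/800: DF=(391737/400000 − 17/800·(0.991000+0.980600+0.952800+0.918600))/(1+17/800) = 879/1000 ≈ 0.879000
step 6 [3y] swap r/2=305/11139: DF=(1 − 305/11139·(0.991000+0.980600+0.952800+0.918600+0.879000))/(1+305/11139) = 339/400 ≈ 0.847500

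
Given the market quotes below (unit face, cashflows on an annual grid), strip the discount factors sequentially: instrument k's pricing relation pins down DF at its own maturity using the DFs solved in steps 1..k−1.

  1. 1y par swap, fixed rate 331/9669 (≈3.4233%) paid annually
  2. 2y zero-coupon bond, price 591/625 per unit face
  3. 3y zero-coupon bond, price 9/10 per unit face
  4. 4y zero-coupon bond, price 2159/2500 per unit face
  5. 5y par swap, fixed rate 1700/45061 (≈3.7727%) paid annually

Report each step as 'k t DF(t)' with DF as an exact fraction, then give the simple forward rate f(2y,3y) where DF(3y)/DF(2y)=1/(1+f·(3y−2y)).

step 1 [1y] swap r/1=331/9669: DF=(1 − 331/9669·(0))/(1+331/9669) = 9669/10000 ≈ 0.966900
step 2 [2y] zero: DF = P = 591/625 ≈ 0.945600
step 3 [3y] zero: DF = P = 9/10 ≈ 0.900000
step 4 [4y] zero: DF = P = 2159/2500 ≈ 0.863600
step 5 [5y] swap r/1=1700/45061: DF=(1 − 1700/45061·(0.966900+0.945600+0.900000+0.863600))/(1+1700/45061) = 83/100 ≈ 0.830000

1 1 9669/10000
2 2 591/625
3 3 9/10
4 4 2159/2500
5 5 83/100
f(2y,3y) = ((591/625)/(9/10) − 1)/(1) = 19/375 ≈ 5.0667%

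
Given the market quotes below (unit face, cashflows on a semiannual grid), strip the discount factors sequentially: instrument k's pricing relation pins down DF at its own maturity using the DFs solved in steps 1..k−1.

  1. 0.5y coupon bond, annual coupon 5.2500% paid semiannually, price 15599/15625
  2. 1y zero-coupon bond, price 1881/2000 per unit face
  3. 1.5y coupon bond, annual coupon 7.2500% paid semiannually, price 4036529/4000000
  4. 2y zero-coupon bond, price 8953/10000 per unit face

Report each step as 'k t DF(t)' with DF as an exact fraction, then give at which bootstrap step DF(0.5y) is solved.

1 1/2 608/625
2 1 1881/2000
3 3/2 9069/10000
4 2 8953/10000
DF(0.5y) is solved at step 1

step 1 [0.5y] bond c/2=21/800: DF=(15599/15625 − 21/800·(0))/(1+21/800) = 608/625 ≈ 0.972800
step 2 [1y] zero: DF = P = 1881/2000 ≈ 0.940500
step 3 [1.5y] bond c/2=29/800: DF=(4036529/4000000 − 29/800·(0.972800+0.940500))/(1+29/800) = 9069/10000 ≈ 0.906900
step 4 [2y] zero: DF = P = 8953/10000 ≈ 0.895300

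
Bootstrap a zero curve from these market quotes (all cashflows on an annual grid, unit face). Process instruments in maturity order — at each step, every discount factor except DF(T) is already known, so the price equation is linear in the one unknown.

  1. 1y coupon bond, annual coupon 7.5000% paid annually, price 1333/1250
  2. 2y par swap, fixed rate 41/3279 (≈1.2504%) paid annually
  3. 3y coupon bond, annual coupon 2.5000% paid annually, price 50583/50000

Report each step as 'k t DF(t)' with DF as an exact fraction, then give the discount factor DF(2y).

1 1 124/125
2 2 4877/5000
3 3 939/1000
DF(2y) = 4877/5000 ≈ 0.975400

step 1 [1y] bond c/1=3/40: DF=(1333/1250 − 3/40·(0))/(1+3/40) = 124/125 ≈ 0.992000
step 2 [2y] swap r/1=41/3279: DF=(1 − 41/3279·(0.992000))/(1+41/3279) = 4877/5000 ≈ 0.975400
step 3 [3y] bond c/1=1/40: DF=(50583/50000 − 1/40·(0.992000+0.975400))/(1+1/40) = 939/1000 ≈ 0.939000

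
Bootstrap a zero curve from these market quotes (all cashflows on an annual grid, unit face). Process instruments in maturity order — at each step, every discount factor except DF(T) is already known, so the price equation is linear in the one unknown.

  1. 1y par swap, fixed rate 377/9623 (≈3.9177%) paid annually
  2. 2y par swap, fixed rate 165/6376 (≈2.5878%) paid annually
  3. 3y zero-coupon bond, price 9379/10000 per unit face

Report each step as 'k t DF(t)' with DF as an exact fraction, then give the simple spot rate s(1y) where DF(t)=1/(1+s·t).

1 1 9623/10000
2 2 1901/2000
3 3 9379/10000
s(1y) = (1/(9623/10000) − 1)/(1) = 377/9623 ≈ 3.9177%

step 1 [1y] swap r/1=377/9623: DF=(1 − 377/9623·(0))/(1+377/9623) = 9623/10000 ≈ 0.962300
step 2 [2y] swap r/1=165/6376: DF=(1 − 165/6376·(0.962300))/(1+165/6376) = 1901/2000 ≈ 0.950500
step 3 [3y] zero: DF = P = 9379/10000 ≈ 0.937900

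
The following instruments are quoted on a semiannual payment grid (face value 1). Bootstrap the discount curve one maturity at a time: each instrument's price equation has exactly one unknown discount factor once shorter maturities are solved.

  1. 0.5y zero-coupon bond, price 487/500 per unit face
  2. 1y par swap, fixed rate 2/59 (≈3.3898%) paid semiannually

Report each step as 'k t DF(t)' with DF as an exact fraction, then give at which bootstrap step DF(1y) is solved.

step 1 [0.5y] zero: DF = P = 487/500 ≈ 0.974000
step 2 [1y] swap r/2=1/59: DF=(1 − 1/59·(0.974000))/(1+1/59) = 9671/10000 ≈ 0.967100

1 1/2 487/500
2 1 9671/10000
DF(1y) is solved at step 2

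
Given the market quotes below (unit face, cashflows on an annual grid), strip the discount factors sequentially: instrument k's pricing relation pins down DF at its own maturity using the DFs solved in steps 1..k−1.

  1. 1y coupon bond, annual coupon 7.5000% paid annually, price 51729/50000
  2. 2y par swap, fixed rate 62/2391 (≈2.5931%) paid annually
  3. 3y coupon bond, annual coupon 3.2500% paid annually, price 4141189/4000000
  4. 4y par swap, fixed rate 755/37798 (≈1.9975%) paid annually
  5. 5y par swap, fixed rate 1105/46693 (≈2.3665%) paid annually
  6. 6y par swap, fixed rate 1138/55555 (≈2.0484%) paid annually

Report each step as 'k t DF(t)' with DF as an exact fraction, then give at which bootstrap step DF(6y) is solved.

1 1 1203/1250
2 2 594/625
3 3 377/400
4 4 1849/2000
5 5 1779/2000
6 6 4431/5000
DF(6y) is solved at step 6

step 1 [1y] bond c/1=3/40: DF=(51729/50000 − 3/40·(0))/(1+3/40) = 1203/1250 ≈ 0.962400
step 2 [2y] swap r/1=62/2391: DF=(1 − 62/2391·(0.962400))/(1+62/2391) = 594/625 ≈ 0.950400
step 3 [3y] bond c/1=13/400: DF=(4141189/4000000 − 13/400·(0.962400+0.950400))/(1+13/400) = 377/400 ≈ 0.942500
step 4 [4y] swap r/1=755/37798: DF=(1 − 755/37798·(0.962400+0.950400+0.942500))/(1+755/37798) = 1849/2000 ≈ 0.924500
step 5 [5y] swap r/1=1105/46693: DF=(1 − 1105/46693·(0.962400+0.950400+0.942500+0.924500))/(1+1105/46693) = 1779/2000 ≈ 0.889500
step 6 [6y] swap r/1=1138/55555: DF=(1 − 1138/55555·(0.962400+0.950400+0.942500+0.924500+0.889500))/(1+1138/55555) = 4431/5000 ≈ 0.886200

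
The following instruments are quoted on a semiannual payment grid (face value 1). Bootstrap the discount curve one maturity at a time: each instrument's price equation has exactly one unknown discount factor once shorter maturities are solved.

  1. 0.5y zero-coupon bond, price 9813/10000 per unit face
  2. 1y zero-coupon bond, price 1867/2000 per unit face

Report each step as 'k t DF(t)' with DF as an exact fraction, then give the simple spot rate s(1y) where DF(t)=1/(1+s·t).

1 1/2 9813/10000
2 1 1867/2000
s(1y) = (1/(1867/2000) − 1)/(1) = 133/1867 ≈ 7.1237%

step 1 [0.5y] zero: DF = P = 9813/10000 ≈ 0.981300
step 2 [1y] zero: DF = P = 1867/2000 ≈ 0.933500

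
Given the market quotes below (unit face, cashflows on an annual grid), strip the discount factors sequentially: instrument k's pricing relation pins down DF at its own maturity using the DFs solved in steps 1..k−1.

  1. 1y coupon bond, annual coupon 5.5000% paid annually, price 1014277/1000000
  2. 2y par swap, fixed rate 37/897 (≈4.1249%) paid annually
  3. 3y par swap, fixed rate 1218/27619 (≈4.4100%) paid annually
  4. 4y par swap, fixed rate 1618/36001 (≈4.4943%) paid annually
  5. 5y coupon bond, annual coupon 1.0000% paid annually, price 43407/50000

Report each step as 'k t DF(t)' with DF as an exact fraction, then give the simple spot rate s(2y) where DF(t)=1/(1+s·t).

step 1 [1y] bond c/1=11/200: DF=(1014277/1000000 − 11/200·(0))/(1+11/200) = 4807/5000 ≈ 0.961400
step 2 [2y] swap r/1=37/897: DF=(1 − 37/897·(0.961400))/(1+37/897) = 9223/10000 ≈ 0.922300
step 3 [3y] swap r/1=1218/27619: DF=(1 − 1218/27619·(0.961400+0.922300))/(1+1218/27619) = 4391/5000 ≈ 0.878200
step 4 [4y] swap r/1=1618/36001: DF=(1 − 1618/36001·(0.961400+0.922300+0.878200))/(1+1618/36001) = 4191/5000 ≈ 0.838200
step 5 [5y] bond c/1=1/100: DF=(43407/50000 − 1/100·(0.961400+0.922300+0.878200+0.838200))/(1+1/100) = 8239/10000 ≈ 0.823900

1 1 4807/5000
2 2 9223/10000
3 3 4391/5000
4 4 4191/5000
5 5 8239/10000
s(2y) = (1/(9223/10000) − 1)/(2) = 777/18446 ≈ 4.2123%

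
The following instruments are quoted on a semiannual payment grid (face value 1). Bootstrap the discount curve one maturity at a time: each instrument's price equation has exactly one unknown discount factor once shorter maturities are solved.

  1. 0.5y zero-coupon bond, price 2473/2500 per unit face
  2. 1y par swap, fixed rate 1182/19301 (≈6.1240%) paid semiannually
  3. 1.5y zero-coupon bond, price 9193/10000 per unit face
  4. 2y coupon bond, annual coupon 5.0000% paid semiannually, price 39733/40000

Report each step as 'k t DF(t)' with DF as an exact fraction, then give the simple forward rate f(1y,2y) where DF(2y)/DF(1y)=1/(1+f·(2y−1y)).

1 1/2 2473/2500
2 1 9409/10000
3 3/2 9193/10000
4 2 2249/2500
f(1y,2y) = ((9409/10000)/(2249/2500) − 1)/(1) = 413/8996 ≈ 4.5909%

step 1 [0.5y] zero: DF = P = 2473/2500 ≈ 0.989200
step 2 [1y] swap r/2=591/19301: DF=(1 − 591/19301·(0.989200))/(1+591/19301) = 9409/10000 ≈ 0.940900
step 3 [1.5y] zero: DF = P = 9193/10000 ≈ 0.919300
step 4 [2y] bond c/2=1/40: DF=(39733/40000 − 1/40·(0.989200+0.940900+0.919300))/(1+1/40) = 2249/2500 ≈ 0.899600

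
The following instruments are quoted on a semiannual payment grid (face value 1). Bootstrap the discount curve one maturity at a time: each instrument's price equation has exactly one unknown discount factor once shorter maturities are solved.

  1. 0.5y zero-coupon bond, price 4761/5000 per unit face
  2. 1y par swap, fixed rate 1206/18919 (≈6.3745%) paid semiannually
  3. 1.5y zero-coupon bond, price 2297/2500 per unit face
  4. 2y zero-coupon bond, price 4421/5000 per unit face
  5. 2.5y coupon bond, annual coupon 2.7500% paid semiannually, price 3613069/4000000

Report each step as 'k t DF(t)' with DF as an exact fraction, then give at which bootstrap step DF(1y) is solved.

step 1 [0.5y] zero: DF = P = 4761/5000 ≈ 0.952200
step 2 [1y] swap r/2=603/18919: DF=(1 − 603/18919·(0.952200))/(1+603/18919) = 9397/10000 ≈ 0.939700
step 3 [1.5y] zero: DF = P = 2297/2500 ≈ 0.918800
step 4 [2y] zero: DF = P = 4421/5000 ≈ 0.884200
step 5 [2.5y] bond c/2=11/800: DF=(3613069/4000000 − 11/800·(0.952200+0.939700+0.918800+0.884200))/(1+11/800) = 8409/10000 ≈ 0.840900

1 1/2 4761/5000
2 1 9397/10000
3 3/2 2297/2500
4 2 4421/5000
5 5/2 8409/10000
DF(1y) is solved at step 2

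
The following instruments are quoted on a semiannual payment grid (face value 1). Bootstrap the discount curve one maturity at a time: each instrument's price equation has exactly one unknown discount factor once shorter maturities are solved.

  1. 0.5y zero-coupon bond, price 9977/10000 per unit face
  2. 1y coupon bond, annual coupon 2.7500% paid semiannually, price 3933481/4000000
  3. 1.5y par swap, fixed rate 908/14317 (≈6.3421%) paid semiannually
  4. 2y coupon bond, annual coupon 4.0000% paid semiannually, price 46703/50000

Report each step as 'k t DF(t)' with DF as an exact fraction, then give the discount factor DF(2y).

1 1/2 9977/10000
2 1 1913/2000
3 3/2 2273/2500
4 2 2149/2500
DF(2y) = 2149/2500 ≈ 0.859600

step 1 [0.5y] zero: DF = P = 9977/10000 ≈ 0.997700
step 2 [1y] bond c/2=11/800: DF=(3933481/4000000 − 11/800·(0.997700))/(1+11/800) = 1913/2000 ≈ 0.956500
step 3 [1.5y] swap r/2=454/14317: DF=(1 − 454/14317·(0.997700+0.956500))/(1+454/14317) = 2273/2500 ≈ 0.909200
step 4 [2y] bond c/2=1/50: DF=(46703/50000 − 1/50·(0.997700+0.956500+0.909200))/(1+1/50) = 2149/2500 ≈ 0.859600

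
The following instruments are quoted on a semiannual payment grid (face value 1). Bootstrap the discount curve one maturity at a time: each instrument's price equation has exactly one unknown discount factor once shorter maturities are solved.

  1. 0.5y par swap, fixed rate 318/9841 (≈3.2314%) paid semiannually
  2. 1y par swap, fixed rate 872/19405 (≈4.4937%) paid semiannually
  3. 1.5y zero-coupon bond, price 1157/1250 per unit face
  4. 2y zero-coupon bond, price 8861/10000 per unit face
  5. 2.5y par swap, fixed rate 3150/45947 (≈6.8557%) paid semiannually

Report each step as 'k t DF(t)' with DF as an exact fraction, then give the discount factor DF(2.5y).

1 1/2 9841/10000
2 1 2391/2500
3 3/2 1157/1250
4 2 8861/10000
5 5/2 337/400
DF(2.5y) = 337/400 ≈ 0.842500

step 1 [0.5y] swap r/2=159/9841: DF=(1 − 159/9841·(0))/(1+159/9841) = 9841/10000 ≈ 0.984100
step 2 [1y] swap r/2=436/19405: DF=(1 − 436/19405·(0.984100))/(1+436/19405) = 2391/2500 ≈ 0.956400
step 3 [1.5y] zero: DF = P = 1157/1250 ≈ 0.925600
step 4 [2y] zero: DF = P = 8861/10000 ≈ 0.886100
step 5 [2.5y] swap r/2=1575/45947: DF=(1 − 1575/45947·(0.984100+0.956400+0.925600+0.886100))/(1+1575/45947) = 337/400 ≈ 0.842500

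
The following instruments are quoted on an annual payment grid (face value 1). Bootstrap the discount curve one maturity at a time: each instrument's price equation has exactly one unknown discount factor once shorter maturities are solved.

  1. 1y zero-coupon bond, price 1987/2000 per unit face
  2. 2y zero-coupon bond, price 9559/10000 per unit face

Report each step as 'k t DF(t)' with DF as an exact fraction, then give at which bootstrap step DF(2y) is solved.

1 1 1987/2000
2 2 9559/10000
DF(2y) is solved at step 2

step 1 [1y] zero: DF = P = 1987/2000 ≈ 0.993500
step 2 [2y] zero: DF = P = 9559/10000 ≈ 0.955900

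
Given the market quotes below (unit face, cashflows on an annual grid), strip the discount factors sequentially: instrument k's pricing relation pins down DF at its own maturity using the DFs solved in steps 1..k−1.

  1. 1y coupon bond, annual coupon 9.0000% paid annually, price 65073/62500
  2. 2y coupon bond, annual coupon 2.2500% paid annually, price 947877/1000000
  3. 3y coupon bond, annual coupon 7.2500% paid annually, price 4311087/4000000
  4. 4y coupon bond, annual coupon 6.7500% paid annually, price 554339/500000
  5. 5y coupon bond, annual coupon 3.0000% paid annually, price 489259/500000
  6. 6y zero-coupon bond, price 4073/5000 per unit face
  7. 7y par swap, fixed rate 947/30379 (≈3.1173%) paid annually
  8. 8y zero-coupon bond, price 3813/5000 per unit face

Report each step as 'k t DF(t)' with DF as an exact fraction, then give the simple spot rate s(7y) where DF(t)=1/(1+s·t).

step 1 [1y] bond c/1=9/100: DF=(65073/62500 − 9/100·(0))/(1+9/100) = 597/625 ≈ 0.955200
step 2 [2y] bond c/1=9/400: DF=(947877/1000000 − 9/400·(0.955200))/(1+9/400) = 453/500 ≈ 0.906000
step 3 [3y] bond c/1=29/400: DF=(4311087/4000000 − 29/400·(0.955200+0.906000))/(1+29/400) = 8791/10000 ≈ 0.879100
step 4 [4y] bond c/1=27/400: DF=(554339/500000 − 27/400·(0.955200+0.906000+0.879100))/(1+27/400) = 8653/10000 ≈ 0.865300
step 5 [5y] bond c/1=3/100: DF=(489259/500000 − 3/100·(0.955200+0.906000+0.879100+0.865300))/(1+3/100) = 169/200 ≈ 0.845000
step 6 [6y] zero: DF = P = 4073/5000 ≈ 0.814600
step 7 [7y] swap r/1=947/30379: DF=(1 − 947/30379·(0.955200+0.906000+0.879100+0.865300+0.845000+0.814600))/(1+947/30379) = 4053/5000 ≈ 0.810600
step 8 [8y] zero: DF = P = 3813/5000 ≈ 0.762600

1 1 597/625
2 2 453/500
3 3 8791/10000
4 4 8653/10000
5 5 169/200
6 6 4073/5000
7 7 4053/5000
8 8 3813/5000
s(7y) = (1/(4053/5000) − 1)/(7) = 947/28371 ≈ 3.3379%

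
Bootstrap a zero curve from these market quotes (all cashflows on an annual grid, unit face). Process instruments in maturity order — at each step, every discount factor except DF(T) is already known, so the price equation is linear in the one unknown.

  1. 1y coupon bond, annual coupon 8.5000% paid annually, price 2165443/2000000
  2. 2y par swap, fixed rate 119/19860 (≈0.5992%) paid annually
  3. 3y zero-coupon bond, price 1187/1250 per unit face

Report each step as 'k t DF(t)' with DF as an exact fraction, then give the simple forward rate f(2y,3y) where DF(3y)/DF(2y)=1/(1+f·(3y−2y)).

step 1 [1y] bond c/1=17/200: DF=(2165443/2000000 − 17/200·(0))/(1+17/200) = 9979/10000 ≈ 0.997900
step 2 [2y] swap r/1=119/19860: DF=(1 − 119/19860·(0.997900))/(1+119/19860) = 9881/10000 ≈ 0.988100
step 3 [3y] zero: DF = P = 1187/1250 ≈ 0.949600

1 1 9979/10000
2 2 9881/10000
3 3 1187/1250
f(2y,3y) = ((9881/10000)/(1187/1250) − 1)/(1) = 385/9496 ≈ 4.0543%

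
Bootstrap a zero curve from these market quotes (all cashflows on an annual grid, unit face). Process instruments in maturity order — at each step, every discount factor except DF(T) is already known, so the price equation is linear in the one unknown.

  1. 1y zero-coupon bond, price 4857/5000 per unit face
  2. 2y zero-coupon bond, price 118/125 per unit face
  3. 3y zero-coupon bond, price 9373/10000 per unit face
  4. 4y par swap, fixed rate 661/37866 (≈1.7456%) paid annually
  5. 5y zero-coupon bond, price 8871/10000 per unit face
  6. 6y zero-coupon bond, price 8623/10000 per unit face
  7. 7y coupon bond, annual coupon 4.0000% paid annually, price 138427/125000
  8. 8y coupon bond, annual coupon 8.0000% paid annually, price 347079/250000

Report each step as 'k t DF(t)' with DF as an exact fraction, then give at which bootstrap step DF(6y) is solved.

step 1 [1y] zero: DF = P = 4857/5000 ≈ 0.971400
step 2 [2y] zero: DF = P = 118/125 ≈ 0.944000
step 3 [3y] zero: DF = P = 9373/10000 ≈ 0.937300
step 4 [4y] swap r/1=661/37866: DF=(1 − 661/37866·(0.971400+0.944000+0.937300))/(1+661/37866) = 9339/10000 ≈ 0.933900
step 5 [5y] zero: DF = P = 8871/10000 ≈ 0.887100
step 6 [6y] zero: DF = P = 8623/10000 ≈ 0.862300
step 7 [7y] bond c/1=1/25: DF=(138427/125000 − 1/25·(0.971400+0.944000+0.937300+0.933900+0.887100+0.862300))/(1+1/25) = 8519/10000 ≈ 0.851900
step 8 [8y] bond c/1=2/25: DF=(347079/250000 − 2/25·(0.971400+0.944000+0.937300+0.933900+0.887100+0.862300+0.851900))/(1+2/25) = 8123/10000 ≈ 0.812300

1 1 4857/5000
2 2 118/125
3 3 9373/10000
4 4 9339/10000
5 5 8871/10000
6 6 8623/10000
7 7 8519/10000
8 8 8123/10000
DF(6y) is solved at step 6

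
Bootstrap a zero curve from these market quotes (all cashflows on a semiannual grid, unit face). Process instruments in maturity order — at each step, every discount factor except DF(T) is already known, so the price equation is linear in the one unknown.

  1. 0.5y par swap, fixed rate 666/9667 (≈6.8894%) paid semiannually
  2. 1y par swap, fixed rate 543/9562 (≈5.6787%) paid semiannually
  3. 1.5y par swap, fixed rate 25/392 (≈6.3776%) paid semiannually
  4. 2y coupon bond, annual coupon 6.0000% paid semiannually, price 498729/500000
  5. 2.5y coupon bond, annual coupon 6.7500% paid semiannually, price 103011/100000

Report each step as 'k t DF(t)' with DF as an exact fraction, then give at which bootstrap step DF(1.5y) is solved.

step 1 [0.5y] swap r/2=333/9667: DF=(1 − 333/9667·(0))/(1+333/9667) = 9667/10000 ≈ 0.966700
step 2 [1y] swap r/2=543/19124: DF=(1 − 543/19124·(0.966700))/(1+543/19124) = 9457/10000 ≈ 0.945700
step 3 [1.5y] swap r/2=25/784: DF=(1 − 25/784·(0.966700+0.945700))/(1+25/784) = 91/100 ≈ 0.910000
step 4 [2y] bond c/2=3/100: DF=(498729/500000 − 3/100·(0.966700+0.945700+0.910000))/(1+3/100) = 4431/5000 ≈ 0.886200
step 5 [2.5y] bond c/2=27/800: DF=(103011/100000 − 27/800·(0.966700+0.945700+0.910000+0.886200))/(1+27/800) = 4377/5000 ≈ 0.875400

1 1/2 9667/10000
2 1 9457/10000
3 3/2 91/100
4 2 4431/5000
5 5/2 4377/5000
DF(1.5y) is solved at step 3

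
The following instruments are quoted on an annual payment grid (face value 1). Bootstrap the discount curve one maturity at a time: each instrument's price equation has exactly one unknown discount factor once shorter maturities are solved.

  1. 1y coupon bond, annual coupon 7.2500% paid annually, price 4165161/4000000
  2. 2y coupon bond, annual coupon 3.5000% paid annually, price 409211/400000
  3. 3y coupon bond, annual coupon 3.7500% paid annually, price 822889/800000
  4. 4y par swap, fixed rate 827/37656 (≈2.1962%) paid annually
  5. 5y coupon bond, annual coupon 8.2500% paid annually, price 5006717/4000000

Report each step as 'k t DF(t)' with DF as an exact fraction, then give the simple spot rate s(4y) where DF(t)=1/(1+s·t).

step 1 [1y] bond c/1=29/400: DF=(4165161/4000000 − 29/400·(0))/(1+29/400) = 9709/10000 ≈ 0.970900
step 2 [2y] bond c/1=7/200: DF=(409211/400000 − 7/200·(0.970900))/(1+7/200) = 2389/2500 ≈ 0.955600
step 3 [3y] bond c/1=3/80: DF=(822889/800000 − 3/80·(0.970900+0.955600))/(1+3/80) = 4609/5000 ≈ 0.921800
step 4 [4y] swap r/1=827/37656: DF=(1 − 827/37656·(0.970900+0.955600+0.921800))/(1+827/37656) = 9173/10000 ≈ 0.917300
step 5 [5y] bond c/1=33/400: DF=(5006717/4000000 − 33/400·(0.970900+0.955600+0.921800+0.917300))/(1+33/400) = 8693/10000 ≈ 0.869300

1 1 9709/10000
2 2 2389/2500
3 3 4609/5000
4 4 9173/10000
5 5 8693/10000
s(4y) = (1/(9173/10000) − 1)/(4) = 827/36692 ≈ 2.2539%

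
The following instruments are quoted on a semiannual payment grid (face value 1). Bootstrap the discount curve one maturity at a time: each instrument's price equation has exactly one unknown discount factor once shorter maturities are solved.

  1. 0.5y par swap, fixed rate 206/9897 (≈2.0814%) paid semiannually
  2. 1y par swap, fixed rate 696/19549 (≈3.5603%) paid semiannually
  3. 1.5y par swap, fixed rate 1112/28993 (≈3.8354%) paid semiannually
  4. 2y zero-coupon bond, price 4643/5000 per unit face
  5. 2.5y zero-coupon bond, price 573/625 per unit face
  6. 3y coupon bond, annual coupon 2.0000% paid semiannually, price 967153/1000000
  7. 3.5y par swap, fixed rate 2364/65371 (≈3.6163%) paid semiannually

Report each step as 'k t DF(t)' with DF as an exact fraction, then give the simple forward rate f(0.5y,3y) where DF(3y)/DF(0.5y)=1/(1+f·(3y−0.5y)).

step 1 [0.5y] swap r/2=103/9897: DF=(1 − 103/9897·(0))/(1+103/9897) = 9897/10000 ≈ 0.989700
step 2 [1y] swap r/2=348/19549: DF=(1 − 348/19549·(0.989700))/(1+348/19549) = 2413/2500 ≈ 0.965200
step 3 [1.5y] swap r/2=556/28993: DF=(1 − 556/28993·(0.989700+0.965200))/(1+556/28993) = 2361/2500 ≈ 0.944400
step 4 [2y] zero: DF = P = 4643/5000 ≈ 0.928600
step 5 [2.5y] zero: DF = P = 573/625 ≈ 0.916800
step 6 [3y] bond c/2=1/100: DF=(967153/1000000 − 1/100·(0.989700+0.965200+0.944400+0.928600+0.916800))/(1+1/100) = 4553/5000 ≈ 0.910600
step 7 [3.5y] swap r/2=1182/65371: DF=(1 − 1182/65371·(0.989700+0.965200+0.944400+0.928600+0.916800+0.910600))/(1+1182/65371) = 4409/5000 ≈ 0.881800

1 1/2 9897/10000
2 1 2413/2500
3 3/2 2361/2500
4 2 4643/5000
5 5/2 573/625
6 3 4553/5000
7 7/2 4409/5000
f(0.5y,3y) = ((9897/10000)/(4553/5000) − 1)/(5/2) = 791/22765 ≈ 3.4746%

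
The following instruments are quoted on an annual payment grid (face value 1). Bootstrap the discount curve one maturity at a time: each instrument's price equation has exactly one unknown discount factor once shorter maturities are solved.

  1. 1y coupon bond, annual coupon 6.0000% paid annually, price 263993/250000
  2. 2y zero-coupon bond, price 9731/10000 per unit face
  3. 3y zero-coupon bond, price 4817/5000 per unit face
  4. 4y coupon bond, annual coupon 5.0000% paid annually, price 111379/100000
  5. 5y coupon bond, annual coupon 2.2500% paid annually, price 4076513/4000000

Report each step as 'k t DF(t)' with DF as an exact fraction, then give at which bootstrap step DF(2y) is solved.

1 1 4981/5000
2 2 9731/10000
3 3 4817/5000
4 4 9211/10000
5 5 9119/10000
DF(2y) is solved at step 2

step 1 [1y] bond c/1=3/50: DF=(263993/250000 − 3/50·(0))/(1+3/50) = 4981/5000 ≈ 0.996200
step 2 [2y] zero: DF = P = 9731/10000 ≈ 0.973100
step 3 [3y] zero: DF = P = 4817/5000 ≈ 0.963400
step 4 [4y] bond c/1=1/20: DF=(111379/100000 − 1/20·(0.996200+0.973100+0.963400))/(1+1/20) = 9211/10000 ≈ 0.921100
step 5 [5y] bond c/1=9/400: DF=(4076513/4000000 − 9/400·(0.996200+0.973100+0.963400+0.921100))/(1+9/400) = 9119/10000 ≈ 0.911900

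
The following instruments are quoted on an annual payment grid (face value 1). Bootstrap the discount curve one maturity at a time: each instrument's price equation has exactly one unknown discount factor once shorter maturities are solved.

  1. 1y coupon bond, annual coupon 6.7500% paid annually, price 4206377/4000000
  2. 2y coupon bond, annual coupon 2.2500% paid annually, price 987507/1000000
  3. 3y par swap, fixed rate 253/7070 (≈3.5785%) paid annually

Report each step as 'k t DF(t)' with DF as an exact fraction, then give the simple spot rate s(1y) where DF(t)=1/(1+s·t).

step 1 [1y] bond c/1=27/400: DF=(4206377/4000000 − 27/400·(0))/(1+27/400) = 9851/10000 ≈ 0.985100
step 2 [2y] bond c/1=9/400: DF=(987507/1000000 − 9/400·(0.985100))/(1+9/400) = 9441/10000 ≈ 0.944100
step 3 [3y] swap r/1=253/7070: DF=(1 − 253/7070·(0.985100+0.944100))/(1+253/7070) = 2247/2500 ≈ 0.898800

1 1 9851/10000
2 2 9441/10000
3 3 2247/2500
s(1y) = (1/(9851/10000) − 1)/(1) = 149/9851 ≈ 1.5125%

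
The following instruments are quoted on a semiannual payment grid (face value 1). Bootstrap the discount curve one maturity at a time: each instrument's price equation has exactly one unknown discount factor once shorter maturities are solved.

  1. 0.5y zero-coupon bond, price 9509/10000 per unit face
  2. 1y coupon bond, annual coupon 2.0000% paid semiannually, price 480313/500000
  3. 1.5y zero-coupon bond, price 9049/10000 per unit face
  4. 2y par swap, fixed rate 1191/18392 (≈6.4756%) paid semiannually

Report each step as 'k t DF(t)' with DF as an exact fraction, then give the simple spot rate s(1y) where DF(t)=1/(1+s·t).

step 1 [0.5y] zero: DF = P = 9509/10000 ≈ 0.950900
step 2 [1y] bond c/2=1/100: DF=(480313/500000 − 1/100·(0.950900))/(1+1/100) = 9417/10000 ≈ 0.941700
step 3 [1.5y] zero: DF = P = 9049/10000 ≈ 0.904900
step 4 [2y] swap r/2=1191/36784: DF=(1 − 1191/36784·(0.950900+0.941700+0.904900))/(1+1191/36784) = 8809/10000 ≈ 0.880900

1 1/2 9509/10000
2 1 9417/10000
3 3/2 9049/10000
4 2 8809/10000
s(1y) = (1/(9417/10000) − 1)/(1) = 583/9417 ≈ 6.1909%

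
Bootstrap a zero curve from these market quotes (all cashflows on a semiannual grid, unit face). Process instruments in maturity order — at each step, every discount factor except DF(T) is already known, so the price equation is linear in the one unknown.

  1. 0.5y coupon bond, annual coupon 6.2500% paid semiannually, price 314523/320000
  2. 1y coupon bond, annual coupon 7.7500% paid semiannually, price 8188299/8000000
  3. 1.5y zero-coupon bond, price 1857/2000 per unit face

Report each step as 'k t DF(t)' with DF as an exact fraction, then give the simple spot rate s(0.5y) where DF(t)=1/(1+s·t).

step 1 [0.5y] bond c/2=1/32: DF=(314523/320000 − 1/32·(0))/(1+1/32) = 9531/10000 ≈ 0.953100
step 2 [1y] bond c/2=31/800: DF=(8188299/8000000 − 31/800·(0.953100))/(1+31/800) = 4749/5000 ≈ 0.949800
step 3 [1.5y] zero: DF = P = 1857/2000 ≈ 0.928500

1 1/2 9531/10000
2 1 4749/5000
3 3/2 1857/2000
s(0.5y) = (1/(9531/10000) − 1)/(1/2) = 938/9531 ≈ 9.8416%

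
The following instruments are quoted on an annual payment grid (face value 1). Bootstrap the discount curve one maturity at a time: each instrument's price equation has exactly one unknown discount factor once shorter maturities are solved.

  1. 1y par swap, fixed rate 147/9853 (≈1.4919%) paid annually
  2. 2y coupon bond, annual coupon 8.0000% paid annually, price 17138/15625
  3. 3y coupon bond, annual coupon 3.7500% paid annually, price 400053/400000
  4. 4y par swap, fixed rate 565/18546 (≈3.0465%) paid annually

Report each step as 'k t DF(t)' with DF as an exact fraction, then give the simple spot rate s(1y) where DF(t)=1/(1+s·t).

step 1 [1y] swap r/1=147/9853: DF=(1 − 147/9853·(0))/(1+147/9853) = 9853/10000 ≈ 0.985300
step 2 [2y] bond c/1=2/25: DF=(17138/15625 − 2/25·(0.985300))/(1+2/25) = 4713/5000 ≈ 0.942600
step 3 [3y] bond c/1=3/80: DF=(400053/400000 − 3/80·(0.985300+0.942600))/(1+3/80) = 8943/10000 ≈ 0.894300
step 4 [4y] swap r/1=565/18546: DF=(1 − 565/18546·(0.985300+0.942600+0.894300))/(1+565/18546) = 887/1000 ≈ 0.887000

1 1 9853/10000
2 2 4713/5000
3 3 8943/10000
4 4 887/1000
s(1y) = (1/(9853/10000) − 1)/(1) = 147/9853 ≈ 1.4919%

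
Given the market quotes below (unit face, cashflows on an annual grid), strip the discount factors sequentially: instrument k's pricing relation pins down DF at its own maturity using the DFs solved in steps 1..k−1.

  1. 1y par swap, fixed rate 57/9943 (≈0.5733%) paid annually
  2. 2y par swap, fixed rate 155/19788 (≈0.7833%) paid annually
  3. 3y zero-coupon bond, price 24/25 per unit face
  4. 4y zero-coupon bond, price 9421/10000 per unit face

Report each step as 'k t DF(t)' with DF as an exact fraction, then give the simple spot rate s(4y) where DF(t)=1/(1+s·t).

step 1 [1y] swap r/1=57/9943: DF=(1 − 57/9943·(0))/(1+57/9943) = 9943/10000 ≈ 0.994300
step 2 [2y] swap r/1=155/19788: DF=(1 − 155/19788·(0.994300))/(1+155/19788) = 1969/2000 ≈ 0.984500
step 3 [3y] zero: DF = P = 24/25 ≈ 0.960000
step 4 [4y] zero: DF = P = 9421/10000 ≈ 0.942100

1 1 9943/10000
2 2 1969/2000
3 3 24/25
4 4 9421/10000
s(4y) = (1/(9421/10000) − 1)/(4) = 579/37684 ≈ 1.5365%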